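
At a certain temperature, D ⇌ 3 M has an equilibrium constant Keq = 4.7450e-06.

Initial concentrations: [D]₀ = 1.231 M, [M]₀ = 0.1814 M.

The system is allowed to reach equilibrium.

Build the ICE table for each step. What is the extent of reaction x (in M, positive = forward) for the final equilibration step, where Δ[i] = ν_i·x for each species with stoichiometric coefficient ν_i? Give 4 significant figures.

Q₀ = 0.004849 vs Keq = 4.7450e-06 ⇒ Q>K, reverse
Step 1:
                   D          M
  init         1.231     0.1814
  Δ          0.05438    -0.1631
  eq           1.285    0.01827
  solve Keq expr → x = -0.05438; check Q = 4.7450e-06

x = -0.05438 M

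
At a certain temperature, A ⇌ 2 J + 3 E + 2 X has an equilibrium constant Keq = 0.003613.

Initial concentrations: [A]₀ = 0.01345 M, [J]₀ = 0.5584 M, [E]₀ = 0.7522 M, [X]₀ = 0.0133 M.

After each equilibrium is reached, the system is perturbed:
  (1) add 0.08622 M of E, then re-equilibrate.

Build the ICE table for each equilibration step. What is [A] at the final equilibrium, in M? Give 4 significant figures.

[A]_eq = 0.01238 M

Q₀ = 0.001745 vs Keq = 0.003613 ⇒ Q<K, forward
Step 1:
                   A          J          E          X
  I          0.01345     0.5584     0.7522     0.0133
  C        -0.002008   0.004016   0.006023   0.004016
  E          0.01144     0.5624     0.7582    0.01732
  solve Keq expr → x = 0.002008; check Q = 0.003613
Then add 0.08622 M of E.
Step 2:
                   A          J          E          X
  I          0.01144     0.5624     0.8444    0.01732
  C       9.3316e-04  -0.001866  -0.002799  -0.001866
  E          0.01238     0.5605     0.8416    0.01545
  solve Keq expr → x = -9.3316e-04; check Q = 0.003613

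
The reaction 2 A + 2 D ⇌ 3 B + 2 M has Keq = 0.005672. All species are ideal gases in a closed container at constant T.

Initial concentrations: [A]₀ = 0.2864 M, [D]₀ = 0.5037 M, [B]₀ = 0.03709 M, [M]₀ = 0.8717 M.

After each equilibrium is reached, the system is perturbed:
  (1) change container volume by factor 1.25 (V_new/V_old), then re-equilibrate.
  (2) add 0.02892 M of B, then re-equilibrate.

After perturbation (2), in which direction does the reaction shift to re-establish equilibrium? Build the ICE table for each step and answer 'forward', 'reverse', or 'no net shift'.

Direction: reverse

Q₀ = 0.001863 vs Keq = 0.005672 ⇒ Q<K, forward
Step 1:
                  A         D         B         M
  Initial    0.2864    0.5037   0.03709    0.8717
  Change  -0.009606 -0.009606   0.01441  0.009606
  Equil      0.2768    0.4941    0.0515    0.8813
  solve Keq expr → x = 0.004803; check Q = 0.005672
Then change container volume by factor 1.25 (V_new/V_old).
Step 2:
                  A         D         B         M
  Initial    0.2214    0.3953    0.0412     0.705
  Change  -0.001818 -0.001818  0.002727  0.001818
  Equil      0.2196    0.3935   0.04393    0.7069
  solve Keq expr → x = 9.0905e-04; check Q = 0.005672
Then add 0.02892 M of B.
Step 3:
                  A         D         B         M
  Initial    0.2196    0.3935   0.07285    0.7069
  Change    0.01648   0.01648  -0.02472  -0.01648
  Equil      0.2361    0.4099   0.04813    0.6904
  solve Keq expr → x = -0.00824; check Q = 0.005672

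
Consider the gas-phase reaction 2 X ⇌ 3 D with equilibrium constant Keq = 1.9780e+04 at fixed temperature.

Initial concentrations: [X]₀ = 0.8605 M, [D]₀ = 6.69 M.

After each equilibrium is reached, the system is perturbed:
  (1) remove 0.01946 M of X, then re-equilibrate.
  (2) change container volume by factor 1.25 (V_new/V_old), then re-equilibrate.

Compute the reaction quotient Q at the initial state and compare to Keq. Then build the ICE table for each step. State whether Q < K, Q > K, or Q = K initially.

Q₀ = 404.4 vs Keq = 1.9780e+04 ⇒ Q<K, forward
Step 1:
                    X           D
  Initial      0.8605        6.69
  Change      -0.7071       1.061
  Equil        0.1534       7.751
  solve Keq expr → x = 0.3535; check Q = 1.9780e+04
Then remove 0.01946 M of X.
Step 2:
                    X           D
  Initial       0.134       7.751
  Change      0.01863    -0.02795
  Equil        0.1526       7.723
  solve Keq expr → x = -0.009315; check Q = 1.9780e+04
Then change container volume by factor 1.25 (V_new/V_old).
Step 3:
                    X           D
  Initial      0.1221       6.178
  Change     -0.01239     0.01859
  Equil        0.1097       6.197
  solve Keq expr → x = 0.006197; check Q = 1.9780e+04

Q₀ = 404.4; Q < K (proceeds forward)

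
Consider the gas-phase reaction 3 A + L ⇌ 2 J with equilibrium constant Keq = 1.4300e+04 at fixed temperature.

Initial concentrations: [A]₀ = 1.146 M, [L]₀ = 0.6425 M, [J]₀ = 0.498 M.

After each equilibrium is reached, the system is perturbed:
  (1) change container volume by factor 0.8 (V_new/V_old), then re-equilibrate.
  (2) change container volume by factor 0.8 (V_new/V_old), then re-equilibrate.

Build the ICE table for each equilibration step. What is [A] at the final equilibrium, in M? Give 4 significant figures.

[A]_eq = 0.08388 M

Q₀ = 0.2565 vs Keq = 1.4300e+04 ⇒ Q<K, forward
Step 1:
                  A         L         J
  I           1.146    0.6425     0.498
  C          -1.075   -0.3582    0.7165
  E         0.07132    0.2843     1.214
  solve Keq expr → x = 0.3582; check Q = 1.4300e+04
Then change container volume by factor 0.8 (V_new/V_old).
Step 2:
                  A         L         J
  I         0.08915    0.3553     1.518
  C        -0.01177 -0.003924  0.007849
  E         0.07738    0.3514     1.526
  solve Keq expr → x = 0.003924; check Q = 1.4300e+04
Then change container volume by factor 0.8 (V_new/V_old).
Step 3:
                  A         L         J
  I         0.09673    0.4393     1.907
  C        -0.01285 -0.004282  0.008565
  E         0.08388     0.435     1.916
  solve Keq expr → x = 0.004282; check Q = 1.4300e+04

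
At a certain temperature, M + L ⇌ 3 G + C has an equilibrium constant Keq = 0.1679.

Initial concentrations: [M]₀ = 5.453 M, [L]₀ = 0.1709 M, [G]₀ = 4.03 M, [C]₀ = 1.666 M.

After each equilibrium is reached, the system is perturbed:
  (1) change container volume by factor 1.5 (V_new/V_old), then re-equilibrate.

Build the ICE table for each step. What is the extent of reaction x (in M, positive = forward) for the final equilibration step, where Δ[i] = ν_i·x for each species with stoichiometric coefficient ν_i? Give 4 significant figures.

Q₀ = 117 vs Keq = 0.1679 ⇒ Q>K, reverse
Step 1:
                    M           L           G           C
  I             5.453      0.1709        4.03       1.666
  C            0.9476      0.9476      -2.843     -0.9476
  E             6.401       1.119       1.187      0.7184
  solve Keq expr → x = -0.9476; check Q = 0.1679
Then change container volume by factor 1.5 (V_new/V_old).
Step 2:
                    M           L           G           C
  I             4.267      0.7457      0.7915      0.4789
  C          -0.05845    -0.05845      0.1753     0.05845
  E             4.209      0.6872      0.9668      0.5374
  solve Keq expr → x = 0.05845; check Q = 0.1679

x = 0.05845 M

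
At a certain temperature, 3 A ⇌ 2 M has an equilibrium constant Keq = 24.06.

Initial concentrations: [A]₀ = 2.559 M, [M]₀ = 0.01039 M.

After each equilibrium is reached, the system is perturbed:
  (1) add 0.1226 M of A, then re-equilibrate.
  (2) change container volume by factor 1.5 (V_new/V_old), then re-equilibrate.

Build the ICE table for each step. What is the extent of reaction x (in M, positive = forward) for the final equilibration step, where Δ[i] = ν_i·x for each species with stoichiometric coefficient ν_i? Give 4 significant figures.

Q₀ = 6.4420e-06 vs Keq = 24.06 ⇒ Q<K, forward
Step 1:
                  A         M
  Initial     2.559   0.01039
  Change     -2.121     1.414
  Equil      0.4385     1.424
  solve Keq expr → x = 0.7068; check Q = 24.06
Then add 0.1226 M of A.
Step 2:
                  A         M
  Initial    0.5611     1.424
  Change     -0.108   0.07197
  Equil      0.4531     1.496
  solve Keq expr → x = 0.03598; check Q = 24.06
Then change container volume by factor 1.5 (V_new/V_old).
Step 3:
                  A         M
  Initial    0.3021    0.9974
  Change    0.03786  -0.02524
  Equil      0.3399    0.9721
  solve Keq expr → x = -0.01262; check Q = 24.06

x = -0.01262 M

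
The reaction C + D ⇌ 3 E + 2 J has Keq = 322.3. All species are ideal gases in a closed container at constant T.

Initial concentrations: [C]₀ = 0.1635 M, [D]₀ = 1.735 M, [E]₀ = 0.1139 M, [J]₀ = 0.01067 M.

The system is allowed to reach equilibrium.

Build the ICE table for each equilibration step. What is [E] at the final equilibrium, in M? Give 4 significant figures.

[E]_eq = 0.6043 M

Q₀ = 5.9304e-07 vs Keq = 322.3 ⇒ Q<K, forward
Step 1:
                    C           D           E           J
  I            0.1635       1.735      0.1139     0.01067
  C           -0.1635     -0.1635      0.4904      0.3269
  E        4.9636e-05       1.572      0.6043      0.3376
  solve Keq expr → x = 0.1635; check Q = 322.3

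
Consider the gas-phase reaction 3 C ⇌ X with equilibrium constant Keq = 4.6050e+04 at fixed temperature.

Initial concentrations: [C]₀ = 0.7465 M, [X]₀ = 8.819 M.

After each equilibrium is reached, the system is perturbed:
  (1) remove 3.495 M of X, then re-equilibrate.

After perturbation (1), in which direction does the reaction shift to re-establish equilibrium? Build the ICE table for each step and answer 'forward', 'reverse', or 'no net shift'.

Direction: forward

Q₀ = 21.2 vs Keq = 4.6050e+04 ⇒ Q<K, forward
Step 1:
                   C          X
  I           0.7465      8.819
  C          -0.6884     0.2295
  E          0.05814      9.048
  solve Keq expr → x = 0.2295; check Q = 4.6050e+04
Then remove 3.495 M of X.
Step 2:
                   C          X
  I          0.05814      5.553
  C        -0.008722   0.002907
  E          0.04941      5.556
  solve Keq expr → x = 0.002907; check Q = 4.6050e+04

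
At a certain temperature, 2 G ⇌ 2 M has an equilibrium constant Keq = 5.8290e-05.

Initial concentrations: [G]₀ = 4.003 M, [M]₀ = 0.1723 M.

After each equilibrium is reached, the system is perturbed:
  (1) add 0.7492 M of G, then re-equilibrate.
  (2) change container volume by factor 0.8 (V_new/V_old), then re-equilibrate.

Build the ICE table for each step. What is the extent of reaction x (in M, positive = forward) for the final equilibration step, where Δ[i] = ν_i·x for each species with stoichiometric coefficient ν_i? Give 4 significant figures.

x = 0 M

Q₀ = 0.001853 vs Keq = 5.8290e-05 ⇒ Q>K, reverse
Step 1:
                   G          M
  init         4.003     0.1723
  Δ           0.1407    -0.1407
  eq           4.144    0.03164
  solve Keq expr → x = -0.07033; check Q = 5.8290e-05
Then add 0.7492 M of G.
Step 2:
                   G          M
  init         4.893    0.03164
  Δ        -0.005677   0.005677
  eq           4.887    0.03731
  solve Keq expr → x = 0.002838; check Q = 5.8290e-05
Then change container volume by factor 0.8 (V_new/V_old).
Step 3:
                   G          M
  init         6.109    0.04664
  Δ                0          0
  eq           6.109    0.04664
  solve Keq expr → x = 0; check Q = 5.8290e-05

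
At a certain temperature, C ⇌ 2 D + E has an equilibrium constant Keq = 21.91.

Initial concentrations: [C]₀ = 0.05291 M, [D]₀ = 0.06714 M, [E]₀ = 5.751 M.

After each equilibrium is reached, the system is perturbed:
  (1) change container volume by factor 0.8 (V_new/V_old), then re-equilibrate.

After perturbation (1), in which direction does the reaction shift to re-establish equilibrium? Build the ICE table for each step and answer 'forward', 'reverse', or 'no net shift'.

Direction: reverse

Q₀ = 0.49 vs Keq = 21.91 ⇒ Q<K, forward
Step 1:
                   C          D          E
  init       0.05291    0.06714      5.751
  Δ         -0.04618    0.09236    0.04618
  eq        0.006731     0.1595      5.797
  solve Keq expr → x = 0.04618; check Q = 21.91
Then change container volume by factor 0.8 (V_new/V_old).
Step 2:
                   C          D          E
  init      0.008414     0.1994      7.246
  Δ         0.003755   -0.00751  -0.003755
  eq         0.01217     0.1919      7.243
  solve Keq expr → x = -0.003755; check Q = 21.91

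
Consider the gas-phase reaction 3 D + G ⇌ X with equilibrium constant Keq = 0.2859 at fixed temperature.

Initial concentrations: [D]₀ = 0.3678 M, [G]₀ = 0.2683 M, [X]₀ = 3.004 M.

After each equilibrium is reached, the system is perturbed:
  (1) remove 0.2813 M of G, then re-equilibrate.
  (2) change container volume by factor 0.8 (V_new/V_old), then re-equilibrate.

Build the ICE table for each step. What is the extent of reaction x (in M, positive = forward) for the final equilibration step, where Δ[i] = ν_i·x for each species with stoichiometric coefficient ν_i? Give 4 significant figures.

Q₀ = 225 vs Keq = 0.2859 ⇒ Q>K, reverse
Step 1:
                    D           G           X
  I            0.3678      0.2683       3.004
  C             1.774      0.5912     -0.5912
  E             2.141      0.8595       2.413
  solve Keq expr → x = -0.5912; check Q = 0.2859
Then remove 0.2813 M of G.
Step 2:
                    D           G           X
  I             2.141      0.5782       2.413
  C            0.1956     0.06519    -0.06519
  E             2.337      0.6434       2.348
  solve Keq expr → x = -0.06519; check Q = 0.2859
Then change container volume by factor 0.8 (V_new/V_old).
Step 3:
                    D           G           X
  I             2.921      0.8042       2.935
  C           -0.4011     -0.1337      0.1337
  E              2.52      0.6705       3.068
  solve Keq expr → x = 0.1337; check Q = 0.2859

x = 0.1337 M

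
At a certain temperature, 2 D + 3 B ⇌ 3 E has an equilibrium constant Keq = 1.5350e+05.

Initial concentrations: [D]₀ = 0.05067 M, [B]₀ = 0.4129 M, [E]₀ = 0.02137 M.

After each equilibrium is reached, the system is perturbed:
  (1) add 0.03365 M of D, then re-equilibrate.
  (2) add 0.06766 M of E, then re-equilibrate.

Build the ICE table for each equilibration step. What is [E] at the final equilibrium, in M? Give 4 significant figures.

Q₀ = 0.054 vs Keq = 1.5350e+05 ⇒ Q<K, forward
Step 1:
                   D          B          E
  Initial    0.05067     0.4129    0.02137
  Change    -0.05028   -0.07542    0.07542
  Equil   3.9201e-04     0.3375    0.09679
  solve Keq expr → x = 0.02514; check Q = 1.5350e+05
Then add 0.03365 M of D.
Step 2:
                   D          B          E
  Initial    0.03404     0.3375    0.09679
  Change    -0.03312   -0.04967    0.04967
  Equil   9.2655e-04     0.2878     0.1465
  solve Keq expr → x = 0.01656; check Q = 1.5350e+05
Then add 0.06766 M of E.
Step 3:
                   D          B          E
  Initial 9.2655e-04     0.2878     0.2141
  Change  6.9069e-04   0.001036  -0.001036
  Equil     0.001617     0.2888     0.2131
  solve Keq expr → x = -3.4535e-04; check Q = 1.5350e+05

[E]_eq = 0.2131 M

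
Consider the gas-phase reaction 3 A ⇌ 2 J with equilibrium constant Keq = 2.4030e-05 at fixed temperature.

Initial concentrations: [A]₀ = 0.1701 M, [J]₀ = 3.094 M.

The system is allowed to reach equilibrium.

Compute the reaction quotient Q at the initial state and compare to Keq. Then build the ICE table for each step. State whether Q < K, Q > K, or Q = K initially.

Q₀ = 1945 vs Keq = 2.4030e-05 ⇒ Q>K, reverse
Step 1:
                    A           J
  Initial      0.1701       3.094
  Change        4.565      -3.043
  Equil         4.735     0.05051
  solve Keq expr → x = -1.522; check Q = 2.4030e-05

Q₀ = 1945; Q > K (proceeds reverse)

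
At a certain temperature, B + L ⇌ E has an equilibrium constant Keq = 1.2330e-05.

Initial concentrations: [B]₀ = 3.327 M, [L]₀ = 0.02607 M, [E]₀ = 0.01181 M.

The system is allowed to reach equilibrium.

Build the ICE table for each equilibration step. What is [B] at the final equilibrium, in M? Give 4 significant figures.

Q₀ = 0.1362 vs Keq = 1.2330e-05 ⇒ Q>K, reverse
Step 1:
                   B          L          E
  I            3.327    0.02607    0.01181
  C          0.01181    0.01181   -0.01181
  E            3.339    0.03788 1.5594e-06
  solve Keq expr → x = -0.01181; check Q = 1.2330e-05

[B]_eq = 3.339 M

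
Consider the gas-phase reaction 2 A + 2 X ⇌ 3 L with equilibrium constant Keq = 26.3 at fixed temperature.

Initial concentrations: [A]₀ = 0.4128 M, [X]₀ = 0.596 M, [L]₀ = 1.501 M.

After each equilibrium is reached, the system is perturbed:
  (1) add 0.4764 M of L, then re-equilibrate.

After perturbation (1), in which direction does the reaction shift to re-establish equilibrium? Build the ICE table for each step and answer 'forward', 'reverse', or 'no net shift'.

Direction: reverse

Q₀ = 55.87 vs Keq = 26.3 ⇒ Q>K, reverse
Step 1:
                   A          X          L
  init        0.4128      0.596      1.501
  Δ          0.07005    0.07005    -0.1051
  eq          0.4828      0.666      1.396
  solve Keq expr → x = -0.03502; check Q = 26.3
Then add 0.4764 M of L.
Step 2:
                   A          X          L
  init        0.4828      0.666      1.872
  Δ          0.09702    0.09702    -0.1455
  eq          0.5799     0.7631      1.727
  solve Keq expr → x = -0.04851; check Q = 26.3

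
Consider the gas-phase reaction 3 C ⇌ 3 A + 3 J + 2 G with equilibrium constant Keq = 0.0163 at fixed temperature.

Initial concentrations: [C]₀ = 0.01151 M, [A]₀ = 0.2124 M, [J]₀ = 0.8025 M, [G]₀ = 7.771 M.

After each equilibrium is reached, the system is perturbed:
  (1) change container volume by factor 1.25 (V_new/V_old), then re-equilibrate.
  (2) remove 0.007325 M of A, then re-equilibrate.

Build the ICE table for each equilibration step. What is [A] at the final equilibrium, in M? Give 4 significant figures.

[A]_eq = 0.02253 M

Q₀ = 1.9612e+05 vs Keq = 0.0163 ⇒ Q>K, reverse
Step 1:
                   C          A          J          G
  I          0.01151     0.2124     0.8025      7.771
  C           0.1908    -0.1908    -0.1908    -0.1272
  E           0.2023    0.02161     0.6117      7.644
  solve Keq expr → x = -0.0636; check Q = 0.0163
Then change container volume by factor 1.25 (V_new/V_old).
Step 2:
                   C          A          J          G
  I           0.1618    0.01729     0.4894      6.115
  C        -0.006462   0.006462   0.006462   0.004308
  E           0.1554    0.02375     0.4958      6.119
  solve Keq expr → x = 0.002154; check Q = 0.0163
Then remove 0.007325 M of A.
Step 3:
                   C          A          J          G
  I           0.1554    0.01642     0.4958      6.119
  C        -0.006104   0.006104   0.006104    0.00407
  E           0.1493    0.02253     0.5019      6.123
  solve Keq expr → x = 0.002035; check Q = 0.0163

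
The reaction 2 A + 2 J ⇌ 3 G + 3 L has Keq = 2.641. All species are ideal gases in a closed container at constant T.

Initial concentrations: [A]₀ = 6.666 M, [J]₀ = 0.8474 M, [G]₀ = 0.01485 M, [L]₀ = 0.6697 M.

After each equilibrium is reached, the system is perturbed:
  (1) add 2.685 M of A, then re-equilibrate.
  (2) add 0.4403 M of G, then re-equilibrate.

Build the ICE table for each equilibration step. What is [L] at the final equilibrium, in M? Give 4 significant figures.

[L]_eq = 1.595 M

Q₀ = 3.0826e-08 vs Keq = 2.641 ⇒ Q<K, forward
Step 1:
                  A         J         G         L
  Initial     6.666    0.8474   0.01485    0.6697
  Change    -0.6416   -0.6416    0.9624    0.9624
  Equil       6.024    0.2058    0.9773     1.632
  solve Keq expr → x = 0.3208; check Q = 2.641
Then add 2.685 M of A.
Step 2:
                  A         J         G         L
  Initial     8.709    0.2058    0.9773     1.632
  Change   -0.04045  -0.04045   0.06067   0.06067
  Equil       8.669    0.1653     1.038     1.693
  solve Keq expr → x = 0.02022; check Q = 2.641
Then add 0.4403 M of G.
Step 3:
                  A         J         G         L
  Initial     8.669    0.1653     1.478     1.693
  Change      0.065     0.065  -0.09751  -0.09751
  Equil       8.734    0.2303     1.381     1.595
  solve Keq expr → x = -0.0325; check Q = 2.641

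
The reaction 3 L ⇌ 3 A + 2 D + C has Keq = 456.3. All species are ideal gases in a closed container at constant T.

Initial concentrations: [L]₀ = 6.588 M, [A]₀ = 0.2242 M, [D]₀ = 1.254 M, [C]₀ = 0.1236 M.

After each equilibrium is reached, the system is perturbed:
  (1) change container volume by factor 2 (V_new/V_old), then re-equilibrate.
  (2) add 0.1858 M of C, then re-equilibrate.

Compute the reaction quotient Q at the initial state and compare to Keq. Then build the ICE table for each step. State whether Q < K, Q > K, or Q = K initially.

Q₀ = 7.6605e-06 vs Keq = 456.3 ⇒ Q<K, forward
Step 1:
                    L           A           D           C
  Initial       6.588      0.2242       1.254      0.1236
  Change       -4.612       4.612       3.075       1.537
  Equil         1.976       4.836       4.329       1.661
  solve Keq expr → x = 1.537; check Q = 456.3
Then change container volume by factor 2 (V_new/V_old).
Step 2:
                    L           A           D           C
  Initial       0.988       2.418       2.164      0.8305
  Change      -0.3538      0.3538      0.2359      0.1179
  Equil        0.6342       2.772         2.4      0.9484
  solve Keq expr → x = 0.1179; check Q = 456.3
Then add 0.1858 M of C.
Step 3:
                    L           A           D           C
  Initial      0.6342       2.772         2.4       1.134
  Change      0.02722    -0.02722    -0.01815   -0.009074
  Equil        0.6614       2.745       2.382       1.125
  solve Keq expr → x = -0.009074; check Q = 456.3

Q₀ = 7.6605e-06; Q < K (proceeds forward)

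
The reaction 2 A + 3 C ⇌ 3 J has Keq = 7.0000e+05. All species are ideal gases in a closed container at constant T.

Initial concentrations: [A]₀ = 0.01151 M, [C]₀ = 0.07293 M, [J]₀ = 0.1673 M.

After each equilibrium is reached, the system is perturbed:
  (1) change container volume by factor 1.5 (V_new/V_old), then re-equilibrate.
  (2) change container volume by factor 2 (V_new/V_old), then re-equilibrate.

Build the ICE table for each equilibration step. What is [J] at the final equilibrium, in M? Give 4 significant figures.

[J]_eq = 0.05546 M

Q₀ = 9.1121e+04 vs Keq = 7.0000e+05 ⇒ Q<K, forward
Step 1:
                   A          C          J
  init       0.01151    0.07293     0.1673
  Δ        -0.006029  -0.009043   0.009043
  eq        0.005481    0.06389     0.1763
  solve Keq expr → x = 0.003014; check Q = 7.0000e+05
Then change container volume by factor 1.5 (V_new/V_old).
Step 2:
                   A          C          J
  init      0.003654    0.04259     0.1176
  Δ         0.001333   0.001999  -0.001999
  eq        0.004987    0.04459     0.1156
  solve Keq expr → x = -6.6634e-04; check Q = 7.0000e+05
Then change container volume by factor 2 (V_new/V_old).
Step 3:
                   A          C          J
  init      0.002493     0.0223    0.05778
  Δ         0.001548   0.002322  -0.002322
  eq        0.004042    0.02462    0.05546
  solve Keq expr → x = -7.7409e-04; check Q = 7.0000e+05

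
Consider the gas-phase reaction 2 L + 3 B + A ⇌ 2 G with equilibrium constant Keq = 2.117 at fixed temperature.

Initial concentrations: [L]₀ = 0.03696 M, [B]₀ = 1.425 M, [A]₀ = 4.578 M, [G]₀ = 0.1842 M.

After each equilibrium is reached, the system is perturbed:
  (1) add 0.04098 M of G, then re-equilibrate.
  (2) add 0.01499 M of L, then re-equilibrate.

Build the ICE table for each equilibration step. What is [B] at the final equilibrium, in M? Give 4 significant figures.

[B]_eq = 1.414 M

Q₀ = 1.875 vs Keq = 2.117 ⇒ Q<K, forward
Step 1:
                  L         B         A         G
  Initial   0.03696     1.425     4.578    0.1842
  Change  -0.001747  -0.00262 -8.7330e-04  0.001747
  Equil     0.03521     1.422     4.577    0.1859
  solve Keq expr → x = 8.7330e-04; check Q = 2.117
Then add 0.04098 M of G.
Step 2:
                  L         B         A         G
  Initial   0.03521     1.422     4.577    0.2269
  Change   0.006173  0.009259  0.003086 -0.006173
  Equil     0.04139     1.432      4.58    0.2208
  solve Keq expr → x = -0.003086; check Q = 2.117
Then add 0.01499 M of L.
Step 3:
                  L         B         A         G
  Initial   0.05638     1.432      4.58    0.2208
  Change    -0.0119  -0.01785 -0.005951    0.0119
  Equil     0.04447     1.414     4.574    0.2327
  solve Keq expr → x = 0.005951; check Q = 2.117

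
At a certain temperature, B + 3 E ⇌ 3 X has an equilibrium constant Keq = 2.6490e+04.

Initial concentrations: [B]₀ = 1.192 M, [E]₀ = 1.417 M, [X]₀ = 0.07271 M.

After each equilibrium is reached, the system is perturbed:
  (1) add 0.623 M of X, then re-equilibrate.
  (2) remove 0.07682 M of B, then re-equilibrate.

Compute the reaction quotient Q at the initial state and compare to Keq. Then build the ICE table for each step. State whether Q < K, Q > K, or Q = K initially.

Q₀ = 1.1334e-04 vs Keq = 2.6490e+04 ⇒ Q<K, forward
Step 1:
                    B           E           X
  init          1.192       1.417     0.07271
  Δ           -0.4546      -1.364       1.364
  eq           0.7374     0.05333       1.436
  solve Keq expr → x = 0.4546; check Q = 2.6490e+04
Then add 0.623 M of X.
Step 2:
                    B           E           X
  init         0.7374     0.05333       2.059
  Δ          0.007354     0.02206    -0.02206
  eq           0.7448      0.0754       2.037
  solve Keq expr → x = -0.007354; check Q = 2.6490e+04
Then remove 0.07682 M of B.
Step 3:
                    B           E           X
  init          0.668      0.0754       2.037
  Δ        8.8333e-04     0.00265    -0.00265
  eq           0.6689     0.07805       2.035
  solve Keq expr → x = -8.8333e-04; check Q = 2.6490e+04

Q₀ = 1.1334e-04; Q < K (proceeds forward)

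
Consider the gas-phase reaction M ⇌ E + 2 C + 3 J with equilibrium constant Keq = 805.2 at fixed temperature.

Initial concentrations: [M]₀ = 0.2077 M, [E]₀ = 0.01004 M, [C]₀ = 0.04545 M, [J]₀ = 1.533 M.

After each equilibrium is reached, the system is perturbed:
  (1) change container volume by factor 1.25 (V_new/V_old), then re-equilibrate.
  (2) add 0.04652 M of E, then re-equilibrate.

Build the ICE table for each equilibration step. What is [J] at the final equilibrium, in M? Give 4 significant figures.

[J]_eq = 1.724 M

Q₀ = 3.5974e-04 vs Keq = 805.2 ⇒ Q<K, forward
Step 1:
                    M           E           C           J
  Initial      0.2077     0.01004     0.04545       1.533
  Change      -0.2071      0.2071      0.4143      0.6214
  Equil    5.6995e-04      0.2172      0.4597       2.154
  solve Keq expr → x = 0.2071; check Q = 805.2
Then change container volume by factor 1.25 (V_new/V_old).
Step 2:
                    M           E           C           J
  Initial  4.5596e-04      0.1737      0.3678       1.724
  Change  -3.0555e-04  3.0555e-04  6.1110e-04  9.1665e-04
  Equil    1.5041e-04       0.174      0.3684       1.724
  solve Keq expr → x = 3.0555e-04; check Q = 805.2
Then add 0.04652 M of E.
Step 3:
                    M           E           C           J
  Initial  1.5041e-04      0.2206      0.3684       1.724
  Change   4.0046e-05 -4.0046e-05 -8.0092e-05 -1.2014e-04
  Equil    1.9046e-04      0.2205      0.3683       1.724
  solve Keq expr → x = -4.0046e-05; check Q = 805.2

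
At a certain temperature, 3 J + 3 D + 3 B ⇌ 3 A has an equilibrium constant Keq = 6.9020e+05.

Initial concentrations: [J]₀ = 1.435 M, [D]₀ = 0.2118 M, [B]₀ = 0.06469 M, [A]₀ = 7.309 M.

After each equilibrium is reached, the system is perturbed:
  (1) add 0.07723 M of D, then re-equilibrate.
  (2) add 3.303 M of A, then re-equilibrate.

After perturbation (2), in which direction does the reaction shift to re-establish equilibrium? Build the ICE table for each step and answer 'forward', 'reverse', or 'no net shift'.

Q₀ = 5.1372e+07 vs Keq = 6.9020e+05 ⇒ Q>K, reverse
Step 1:
                    J           D           B           A
  I             1.435      0.2118     0.06469       7.309
  C            0.1034      0.1034      0.1034     -0.1034
  E             1.538      0.3152      0.1681       7.206
  solve Keq expr → x = -0.03448; check Q = 6.9020e+05
Then add 0.07723 M of D.
Step 2:
                    J           D           B           A
  I             1.538      0.3925      0.1681       7.206
  C          -0.02236    -0.02236    -0.02236     0.02236
  E             1.516      0.3701      0.1458       7.228
  solve Keq expr → x = 0.007454; check Q = 6.9020e+05
Then add 3.303 M of A.
Step 3:
                    J           D           B           A
  I             1.516      0.3701      0.1458       10.53
  C           0.04016     0.04016     0.04016    -0.04016
  E             1.556      0.4103      0.1859       10.49
  solve Keq expr → x = -0.01339; check Q = 6.9020e+05

Direction: reverse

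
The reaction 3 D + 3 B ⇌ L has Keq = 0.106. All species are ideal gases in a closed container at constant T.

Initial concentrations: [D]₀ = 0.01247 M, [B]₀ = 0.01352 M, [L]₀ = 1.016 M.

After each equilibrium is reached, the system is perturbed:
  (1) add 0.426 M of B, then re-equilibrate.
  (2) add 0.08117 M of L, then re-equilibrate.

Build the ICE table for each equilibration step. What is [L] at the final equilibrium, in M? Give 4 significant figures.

Q₀ = 2.1201e+11 vs Keq = 0.106 ⇒ Q>K, reverse
Step 1:
                   D          B          L
  init       0.01247    0.01352      1.016
  Δ            1.314      1.314    -0.4379
  eq           1.326      1.327     0.5781
  solve Keq expr → x = -0.4379; check Q = 0.106
Then add 0.426 M of B.
Step 2:
                   D          B          L
  init         1.326      1.753     0.5781
  Δ          -0.1748    -0.1748    0.05826
  eq           1.151      1.578     0.6364
  solve Keq expr → x = 0.05826; check Q = 0.106
Then add 0.08117 M of L.
Step 3:
                   D          B          L
  init         1.151      1.578     0.7175
  Δ          0.02434    0.02434  -0.008114
  eq           1.176      1.603     0.7094
  solve Keq expr → x = -0.008114; check Q = 0.106

[L]_eq = 0.7094 M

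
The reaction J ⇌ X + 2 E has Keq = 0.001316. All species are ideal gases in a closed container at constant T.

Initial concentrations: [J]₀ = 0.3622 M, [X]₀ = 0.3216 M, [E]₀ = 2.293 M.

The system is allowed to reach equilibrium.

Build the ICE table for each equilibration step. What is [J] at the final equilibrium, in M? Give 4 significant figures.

Q₀ = 4.668 vs Keq = 0.001316 ⇒ Q>K, reverse
Step 1:
                   J          X          E
  init        0.3622     0.3216      2.293
  Δ           0.3213    -0.3213    -0.6425
  eq          0.6835 3.3019e-04       1.65
  solve Keq expr → x = -0.3213; check Q = 0.001316

[J]_eq = 0.6835 M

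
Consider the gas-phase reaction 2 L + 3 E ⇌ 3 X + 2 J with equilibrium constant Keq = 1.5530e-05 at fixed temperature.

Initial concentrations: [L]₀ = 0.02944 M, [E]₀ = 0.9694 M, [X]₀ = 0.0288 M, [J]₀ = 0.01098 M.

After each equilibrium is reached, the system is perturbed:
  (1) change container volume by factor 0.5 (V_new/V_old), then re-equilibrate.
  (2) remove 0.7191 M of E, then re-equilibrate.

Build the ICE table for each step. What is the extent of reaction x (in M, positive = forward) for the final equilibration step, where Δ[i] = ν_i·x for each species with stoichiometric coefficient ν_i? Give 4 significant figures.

Q₀ = 3.6475e-06 vs Keq = 1.5530e-05 ⇒ Q<K, forward
Step 1:
                    L           E           X           J
  Initial     0.02944      0.9694      0.0288     0.01098
  Change    -0.003853    -0.00578     0.00578    0.003853
  Equil       0.02559      0.9636     0.03458     0.01483
  solve Keq expr → x = 0.001927; check Q = 1.5530e-05
Then change container volume by factor 0.5 (V_new/V_old).
Step 2:
                    L           E           X           J
  Initial     0.05117       1.927     0.06916     0.02967
  Change            0           0           0           0
  Equil       0.05117       1.927     0.06916     0.02967
  solve Keq expr → x = 0; check Q = 1.5530e-05
Then remove 0.7191 M of E.
Step 3:
                    L           E           X           J
  Initial     0.05117       1.208     0.06916     0.02967
  Change     0.007423     0.01113    -0.01113   -0.007423
  Equil        0.0586       1.219     0.05802     0.02224
  solve Keq expr → x = -0.003712; check Q = 1.5530e-05

x = -0.003712 M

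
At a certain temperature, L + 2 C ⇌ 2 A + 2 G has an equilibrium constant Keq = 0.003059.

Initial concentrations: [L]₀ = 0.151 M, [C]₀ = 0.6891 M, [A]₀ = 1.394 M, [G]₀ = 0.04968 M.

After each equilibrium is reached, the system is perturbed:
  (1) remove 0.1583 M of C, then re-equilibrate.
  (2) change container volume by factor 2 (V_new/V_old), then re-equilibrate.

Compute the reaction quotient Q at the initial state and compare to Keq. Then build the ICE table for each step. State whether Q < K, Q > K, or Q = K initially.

Q₀ = 0.06689 vs Keq = 0.003059 ⇒ Q>K, reverse
Step 1:
                  L         C         A         G
  Initial     0.151    0.6891     1.394   0.04968
  Change    0.01874   0.03748  -0.03748  -0.03748
  Equil      0.1697    0.7266     1.357    0.0122
  solve Keq expr → x = -0.01874; check Q = 0.003059
Then remove 0.1583 M of C.
Step 2:
                  L         C         A         G
  Initial    0.1697    0.5683     1.357    0.0122
  Change   0.001281  0.002562 -0.002562 -0.002562
  Equil       0.171    0.5708     1.354  0.009643
  solve Keq expr → x = -0.001281; check Q = 0.003059
Then change container volume by factor 2 (V_new/V_old).
Step 3:
                  L         C         A         G
  Initial   0.08551    0.2854     0.677  0.004822
  Change  -9.4771e-04 -0.001895  0.001895  0.001895
  Equil     0.08456    0.2835    0.6789  0.006717
  solve Keq expr → x = 9.4771e-04; check Q = 0.003059

Q₀ = 0.06689; Q > K (proceeds reverse)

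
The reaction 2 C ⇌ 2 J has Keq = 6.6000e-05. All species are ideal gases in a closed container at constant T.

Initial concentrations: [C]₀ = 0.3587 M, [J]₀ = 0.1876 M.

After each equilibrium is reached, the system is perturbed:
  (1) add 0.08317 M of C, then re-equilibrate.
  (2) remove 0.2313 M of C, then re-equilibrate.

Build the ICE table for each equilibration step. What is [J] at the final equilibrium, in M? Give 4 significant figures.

Q₀ = 0.2735 vs Keq = 6.6000e-05 ⇒ Q>K, reverse
Step 1:
                  C         J
  I          0.3587    0.1876
  C          0.1832   -0.1832
  E          0.5419  0.004402
  solve Keq expr → x = -0.0916; check Q = 6.6000e-05
Then add 0.08317 M of C.
Step 2:
                  C         J
  I          0.6251  0.004402
  C       -6.7023e-04 6.7023e-04
  E          0.6244  0.005073
  solve Keq expr → x = 3.3512e-04; check Q = 6.6000e-05
Then remove 0.2313 M of C.
Step 3:
                  C         J
  I          0.3931  0.005073
  C        0.001864 -0.001864
  E           0.395  0.003209
  solve Keq expr → x = -9.3197e-04; check Q = 6.6000e-05

[J]_eq = 0.003209 M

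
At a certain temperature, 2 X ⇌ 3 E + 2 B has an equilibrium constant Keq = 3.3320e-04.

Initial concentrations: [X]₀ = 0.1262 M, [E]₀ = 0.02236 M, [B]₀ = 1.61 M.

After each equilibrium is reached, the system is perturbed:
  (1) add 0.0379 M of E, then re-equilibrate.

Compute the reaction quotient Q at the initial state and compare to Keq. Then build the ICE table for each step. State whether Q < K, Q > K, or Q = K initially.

Q₀ = 0.001819 vs Keq = 3.3320e-04 ⇒ Q>K, reverse
Step 1:
                  X         E         B
  I          0.1262   0.02236      1.61
  C        0.006147  -0.00922 -0.006147
  E          0.1323   0.01314     1.604
  solve Keq expr → x = -0.003073; check Q = 3.3320e-04
Then add 0.0379 M of E.
Step 2:
                  X         E         B
  I          0.1323   0.05104     1.604
  C         0.02413   -0.0362  -0.02413
  E          0.1565   0.01484      1.58
  solve Keq expr → x = -0.01207; check Q = 3.3320e-04

Q₀ = 0.001819; Q > K (proceeds reverse)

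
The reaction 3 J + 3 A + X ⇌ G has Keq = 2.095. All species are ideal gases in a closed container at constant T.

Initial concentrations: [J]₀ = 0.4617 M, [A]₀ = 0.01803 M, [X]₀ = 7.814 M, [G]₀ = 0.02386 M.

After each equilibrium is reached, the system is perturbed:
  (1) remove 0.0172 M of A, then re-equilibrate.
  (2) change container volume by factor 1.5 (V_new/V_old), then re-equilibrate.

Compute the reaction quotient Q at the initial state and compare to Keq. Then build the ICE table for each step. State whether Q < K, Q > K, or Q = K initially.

Q₀ = 5293 vs Keq = 2.095 ⇒ Q>K, reverse
Step 1:
                   J          A          X          G
  I           0.4617    0.01803      7.814    0.02386
  C          0.06709    0.06709    0.02236   -0.02236
  E           0.5288    0.08512      7.836   0.001497
  solve Keq expr → x = -0.02236; check Q = 2.095
Then remove 0.0172 M of A.
Step 2:
                   J          A          X          G
  I           0.5288    0.06792      7.836   0.001497
  C         0.001976   0.001976 6.5874e-04 -6.5874e-04
  E           0.5308     0.0699      7.837 8.3827e-04
  solve Keq expr → x = -6.5874e-04; check Q = 2.095
Then change container volume by factor 1.5 (V_new/V_old).
Step 3:
                   J          A          X          G
  I           0.3538     0.0466      5.225 5.5885e-04
  C         0.001512   0.001512 5.0415e-04 -5.0415e-04
  E           0.3554    0.04811      5.225 5.4697e-05
  solve Keq expr → x = -5.0415e-04; check Q = 2.095

Q₀ = 5293; Q > K (proceeds reverse)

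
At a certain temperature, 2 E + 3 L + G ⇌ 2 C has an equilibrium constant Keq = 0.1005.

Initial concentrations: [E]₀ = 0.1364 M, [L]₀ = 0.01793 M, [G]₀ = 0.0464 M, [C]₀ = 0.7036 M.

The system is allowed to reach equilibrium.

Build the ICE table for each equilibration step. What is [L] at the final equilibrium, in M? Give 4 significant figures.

[L]_eq = 0.9011 M

Q₀ = 9.9486e+07 vs Keq = 0.1005 ⇒ Q>K, reverse
Step 1:
                    E           L           G           C
  init         0.1364     0.01793      0.0464      0.7036
  Δ            0.5888      0.8832      0.2944     -0.5888
  eq           0.7252      0.9011      0.3408      0.1148
  solve Keq expr → x = -0.2944; check Q = 0.1005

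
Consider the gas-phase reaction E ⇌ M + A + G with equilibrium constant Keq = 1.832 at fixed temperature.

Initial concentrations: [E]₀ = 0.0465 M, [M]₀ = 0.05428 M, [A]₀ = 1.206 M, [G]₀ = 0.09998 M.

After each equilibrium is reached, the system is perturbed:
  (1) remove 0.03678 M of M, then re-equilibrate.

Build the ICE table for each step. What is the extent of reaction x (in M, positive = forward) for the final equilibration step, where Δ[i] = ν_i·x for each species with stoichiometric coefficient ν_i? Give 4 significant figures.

x = 0.003026 M

Q₀ = 0.1407 vs Keq = 1.832 ⇒ Q<K, forward
Step 1:
                  E         M         A         G
  Initial    0.0465   0.05428     1.206   0.09998
  Change   -0.03787   0.03787   0.03787   0.03787
  Equil    0.008626   0.09215     1.244    0.1379
  solve Keq expr → x = 0.03787; check Q = 1.832
Then remove 0.03678 M of M.
Step 2:
                  E         M         A         G
  Initial  0.008626   0.05537     1.244    0.1379
  Change  -0.003026  0.003026  0.003026  0.003026
  Equil      0.0056    0.0584     1.247    0.1409
  solve Keq expr → x = 0.003026; check Q = 1.832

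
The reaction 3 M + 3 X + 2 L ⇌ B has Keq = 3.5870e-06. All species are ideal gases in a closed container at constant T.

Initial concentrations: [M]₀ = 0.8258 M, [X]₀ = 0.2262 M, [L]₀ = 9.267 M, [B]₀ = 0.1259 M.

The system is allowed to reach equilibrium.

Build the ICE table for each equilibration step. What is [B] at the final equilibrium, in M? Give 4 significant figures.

Q₀ = 0.2249 vs Keq = 3.5870e-06 ⇒ Q>K, reverse
Step 1:
                    M           X           L           B
  init         0.8258      0.2262       9.267      0.1259
  Δ            0.3773      0.3773      0.2516     -0.1258
  eq            1.203      0.6035       9.519  1.2442e-04
  solve Keq expr → x = -0.1258; check Q = 3.5870e-06

[B]_eq = 1.2442e-04 M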